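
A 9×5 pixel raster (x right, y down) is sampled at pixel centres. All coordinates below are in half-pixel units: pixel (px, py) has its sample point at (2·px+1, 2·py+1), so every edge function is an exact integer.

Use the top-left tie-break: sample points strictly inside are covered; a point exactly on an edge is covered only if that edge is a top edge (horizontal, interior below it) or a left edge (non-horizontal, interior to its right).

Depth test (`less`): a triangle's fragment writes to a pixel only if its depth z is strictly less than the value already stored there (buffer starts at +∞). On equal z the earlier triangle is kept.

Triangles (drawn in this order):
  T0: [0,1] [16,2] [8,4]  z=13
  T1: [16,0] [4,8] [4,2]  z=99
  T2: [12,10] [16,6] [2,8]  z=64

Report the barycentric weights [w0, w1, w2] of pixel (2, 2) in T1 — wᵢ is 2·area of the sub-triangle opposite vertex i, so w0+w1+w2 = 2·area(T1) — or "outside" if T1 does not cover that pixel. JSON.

T0:
  2·area = 40
  edge (0, 1)→(16, 2): d=(16,1) right/bottom  bias=-1
  edge (16, 2)→(8, 4): d=(-8,2) right/bottom  bias=-1
  edge (8, 4)→(0, 1): d=(-8,-3) top-left  bias=+0
    (3,1)@(7, 3): e=[25,10,5] → X
    (4,1)@(9, 3): e=[23,6,11] → X
    (5,1)@(11, 3): e=[21,2,17] → X
    (6,1)@(13, 3): e=[19,-2,23] → .
    (3,2)@(7, 5): e=[57,-6,-11] → .
    (4,2)@(9, 5): e=[55,-10,-5] → .
    (5,2)@(11, 5): e=[53,-14,1] → .
  covered (3 px):
    . . . . . . . . .
    . . . X X X . . .
    . . . . . . . . .
    . . . . . . . . .
    . . . . . . . . .
T1:
  2·area = 72
  edge (16, 0)→(4, 8): d=(-12,8) right/bottom  bias=-1
  edge (4, 8)→(4, 2): d=(0,-6) top-left  bias=+0
  edge (4, 2)→(16, 0): d=(12,-2) top-left  bias=+0
    (5,0)@(11, 1): e=[28,42,2] → X
    (6,0)@(13, 1): e=[12,54,6] → X
    (7,0)@(15, 1): e=[-4,66,10] → .
    (2,1)@(5, 3): e=[52,6,14] → X
    (3,1)@(7, 3): e=[36,18,18] → X
    (4,1)@(9, 3): e=[20,30,22] → X
    (6,1)@(13, 3): e=[-12,54,30] → .
    (2,2)@(5, 5): e=[28,6,38] → X
    (4,2)@(9, 5): e=[-4,30,46] → .
    (5,2)@(11, 5): e=[-20,42,50] → .
    (2,3)@(5, 7): e=[4,6,62] → X
    (3,3)@(7, 7): e=[-12,18,66] → .
  covered (9 px):
    . . . . . X X . .
    . . X X X X . . .
    . . X X . . . . .
    . . X . . . . . .
    . . . . . . . . .
T2:
  2·area = 48  (B↔C swapped to make it positive)
  edge (12, 10)→(2, 8): d=(-10,-2) top-left  bias=+0
  edge (2, 8)→(16, 6): d=(14,-2) top-left  bias=+0
  edge (16, 6)→(12, 10): d=(-4,4) right/bottom  bias=-1
    (8,2)@(17, 5): e=[60,-12,0] → .  [on edge]
    (4,3)@(9, 7): e=[24,0,24] → X  [on edge]
    (5,3)@(11, 7): e=[28,4,16] → X
    (6,3)@(13, 7): e=[32,8,8] → X
    (7,3)@(15, 7): e=[36,12,0] → .  [on edge]
    (3,4)@(7, 9): e=[0,24,24] → X  [on edge]
    (6,4)@(13, 9): e=[12,36,0] → .  [on edge]
  covered (6 px):
    . . . . . . . . .
    . . . . . . . . .
    . . . . . . . . .
    . . . . X X X . .
    . . . X X X . . .

Final: [6,38,28]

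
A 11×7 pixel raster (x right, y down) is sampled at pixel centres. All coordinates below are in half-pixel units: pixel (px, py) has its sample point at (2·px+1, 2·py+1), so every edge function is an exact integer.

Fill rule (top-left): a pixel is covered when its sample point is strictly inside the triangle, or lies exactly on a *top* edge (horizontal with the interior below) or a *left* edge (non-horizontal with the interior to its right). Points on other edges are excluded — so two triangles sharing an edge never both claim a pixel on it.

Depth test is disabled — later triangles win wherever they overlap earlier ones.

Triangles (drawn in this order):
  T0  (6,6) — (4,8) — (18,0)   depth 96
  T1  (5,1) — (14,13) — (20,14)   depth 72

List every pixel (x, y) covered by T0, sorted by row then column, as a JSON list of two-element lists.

T0:
  2·area = 12  (B↔C swapped to make it positive)
  edge (6, 6)→(18, 0): d=(12,-6) top-left  bias=+0
  edge (18, 0)→(4, 8): d=(-14,8) right/bottom  bias=-1
  edge (4, 8)→(6, 6): d=(2,-2) top-left  bias=+0
    (5,0)@(11, 1): e=[-30,42,0] → .  [on edge]
    (4,1)@(9, 3): e=[-18,30,0] → .  [on edge]
    (3,2)@(7, 5): e=[-6,18,0] → .  [on edge]
    (4,2)@(9, 5): e=[6,2,4] → X
    (5,2)@(11, 5): e=[18,-14,8] → .
    (2,3)@(5, 7): e=[6,6,0] → X  [on edge]
    (3,3)@(7, 7): e=[18,-10,4] → .
    (4,3)@(9, 7): e=[30,-26,8] → .
    (1,4)@(3, 9): e=[18,-6,0] → .  [on edge]
    (2,4)@(5, 9): e=[30,-22,4] → .
    (0,5)@(1, 11): e=[30,-18,0] → .  [on edge]
  covered (2 px):
    . . . . . . . . . . .
    . . . . . . . . . . .
    . . . . X . . . . . .
    . . X . . . . . . . .
    . . . . . . . . . . .
    . . . . . . . . . . .
    . . . . . . . . . . .
T1:
  2·area = 63  (B↔C swapped to make it positive)
  edge (5, 1)→(20, 14): d=(15,13) right/bottom  bias=-1
  edge (20, 14)→(14, 13): d=(-6,-1) top-left  bias=+0
  edge (14, 13)→(5, 1): d=(-9,-12) top-left  bias=+0
    (2,0)@(5, 1): e=[0,63,0] → .  [on edge]
    (3,1)@(7, 3): e=[4,53,6] → X
    (4,1)@(9, 3): e=[-22,55,30] → .
    (3,2)@(7, 5): e=[34,41,-12] → .
    (4,2)@(9, 5): e=[8,43,12] → X
    (5,2)@(11, 5): e=[-18,45,36] → .
    (4,3)@(9, 7): e=[38,31,-6] → .
    (5,3)@(11, 7): e=[12,33,18] → X
    (6,3)@(13, 7): e=[-14,35,42] → .
    (5,4)@(11, 9): e=[42,21,0] → X  [on edge]
    (6,4)@(13, 9): e=[16,23,24] → X
    (7,4)@(15, 9): e=[-10,25,48] → .
  covered (9 px):
    . . . . . . . . . . .
    . . . X . . . . . . .
    . . . . X . . . . . .
    . . . . . X . . . . .
    . . . . . X X . . . .
    . . . . . . X X . . .
    . . . . . . . X X . .

Answer: [[4,2],[2,3]]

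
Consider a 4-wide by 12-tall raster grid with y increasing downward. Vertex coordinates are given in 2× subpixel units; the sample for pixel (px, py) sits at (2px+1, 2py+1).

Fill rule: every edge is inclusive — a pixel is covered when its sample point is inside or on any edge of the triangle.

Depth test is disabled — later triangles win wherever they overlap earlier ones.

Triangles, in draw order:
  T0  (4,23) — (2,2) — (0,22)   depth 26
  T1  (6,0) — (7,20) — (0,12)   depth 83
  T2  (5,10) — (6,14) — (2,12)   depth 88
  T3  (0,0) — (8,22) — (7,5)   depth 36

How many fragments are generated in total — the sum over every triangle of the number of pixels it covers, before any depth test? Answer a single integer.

T0:
  2·area = 82  (B↔C swapped to make it positive)
  edge (4, 23)→(0, 22): d=(-4,-1) inclusive
  edge (0, 22)→(2, 2): d=(2,-20) inclusive
  edge (2, 2)→(4, 23): d=(2,21) inclusive
    (0,6)@(1, 13): e=[37,2,43] → █
    (1,6)@(3, 13): e=[39,42,1] → █
    (2,6)@(5, 13): e=[41,82,-41] → ·
    (0,7)@(1, 15): e=[29,6,47] → █
    (2,7)@(5, 15): e=[33,86,-37] → ·
    (0,8)@(1, 17): e=[21,10,51] → █
    (2,8)@(5, 17): e=[25,90,-33] → ·
    (0,9)@(1, 19): e=[13,14,55] → █
    (2,9)@(5, 19): e=[17,94,-29] → ·
    (0,10)@(1, 21): e=[5,18,59] → █
    (2,10)@(5, 21): e=[9,98,-25] → ·
    (0,11)@(1, 23): e=[-3,22,63] → ·
  covered (10 px):
    · · · ·
    · · · ·
    · · · ·
    · · · ·
    · · · ·
    · · · ·
    █ █ · ·
    █ █ · ·
    █ █ · ·
    █ █ · ·
    █ █ · ·
    · · · ·
T1:
  2·area = 132
  edge (6, 0)→(7, 20): d=(1,20) inclusive
  edge (7, 20)→(0, 12): d=(-7,-8) inclusive
  edge (0, 12)→(6, 0): d=(6,-12) inclusive
    (2,1)@(5, 3): e=[23,103,6] → █
    (3,1)@(7, 3): e=[-17,119,30] → ·
    (2,2)@(5, 5): e=[25,89,18] → █
    (3,2)@(7, 5): e=[-15,105,42] → ·
    (1,3)@(3, 7): e=[67,59,6] → █
    (3,3)@(7, 7): e=[-13,91,54] → ·
    (1,4)@(3, 9): e=[69,45,18] → █
    (3,4)@(7, 9): e=[-11,77,66] → ·
    (0,5)@(1, 11): e=[111,15,6] → █
    (3,5)@(7, 11): e=[-9,63,78] → ·
    (0,6)@(1, 13): e=[113,1,18] → █
    (3,6)@(7, 13): e=[-7,49,90] → ·
  covered (15 px):
    · · · ·
    · · █ ·
    · · █ ·
    · █ █ ·
    · █ █ ·
    █ █ █ ·
    █ █ █ ·
    · █ █ ·
    · · █ ·
    · · · ·
    · · · ·
    · · · ·
T2:
  2·area = 14
  edge (5, 10)→(6, 14): d=(1,4) inclusive
  edge (6, 14)→(2, 12): d=(-4,-2) inclusive
  edge (2, 12)→(5, 10): d=(3,-2) inclusive
    (2,5)@(5, 11): e=[1,10,3] → █
    (3,5)@(7, 11): e=[-7,14,7] → ·
    (2,6)@(5, 13): e=[3,2,9] → █
    (3,6)@(7, 13): e=[-5,6,13] → ·
    (2,7)@(5, 15): e=[5,-6,15] → ·
  covered (2 px):
    · · · ·
    · · · ·
    · · · ·
    · · · ·
    · · · ·
    · · █ ·
    · · █ ·
    · · · ·
    · · · ·
    · · · ·
    · · · ·
    · · · ·
T3:
  2·area = 114  (B↔C swapped to make it positive)
  edge (0, 0)→(7, 5): d=(7,5) inclusive
  edge (7, 5)→(8, 22): d=(1,17) inclusive
  edge (8, 22)→(0, 0): d=(-8,-22) inclusive
    (0,0)@(1, 1): e=[2,98,14] → █
    (1,0)@(3, 1): e=[-8,64,58] → ·
    (0,1)@(1, 3): e=[16,100,-2] → ·
    (1,1)@(3, 3): e=[6,66,42] → █
    (2,1)@(5, 3): e=[-4,32,86] → ·
    (1,2)@(3, 5): e=[20,68,26] → █
    (2,2)@(5, 5): e=[10,34,70] → █
    (3,2)@(7, 5): e=[0,0,114] → █  [on edge]
    (1,3)@(3, 7): e=[34,70,10] → █
    (1,4)@(3, 9): e=[48,72,-6] → ·
    (2,4)@(5, 9): e=[38,38,38] → █
    (2,5)@(5, 11): e=[52,40,22] → █
  covered (17 px):
    █ · · ·
    · █ · ·
    · █ █ █
    · █ █ █
    · · █ █
    · · █ █
    · · █ █
    · · · █
    · · · █
    · · · █
    · · · ·
    · · · ·

Result: 44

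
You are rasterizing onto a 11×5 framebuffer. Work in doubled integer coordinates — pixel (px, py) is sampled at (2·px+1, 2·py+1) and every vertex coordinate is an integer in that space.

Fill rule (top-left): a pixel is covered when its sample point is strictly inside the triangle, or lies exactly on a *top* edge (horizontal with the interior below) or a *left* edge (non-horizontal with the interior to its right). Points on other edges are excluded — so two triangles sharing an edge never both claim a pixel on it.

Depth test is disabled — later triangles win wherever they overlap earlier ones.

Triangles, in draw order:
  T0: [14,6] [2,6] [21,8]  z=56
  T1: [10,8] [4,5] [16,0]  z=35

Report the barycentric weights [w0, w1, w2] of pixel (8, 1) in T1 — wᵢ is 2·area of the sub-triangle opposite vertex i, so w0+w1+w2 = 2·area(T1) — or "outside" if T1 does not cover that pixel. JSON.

T0:
  2·area = 24  (B↔C swapped to make it positive)
  edge (14, 6)→(21, 8): d=(7,2) right/bottom  bias=-1
  edge (21, 8)→(2, 6): d=(-19,-2) top-left  bias=+0
  edge (2, 6)→(14, 6): d=(12,0) top-left  bias=+0
    (6,3)@(13, 7): e=[9,3,12] → #
    (7,3)@(15, 7): e=[5,7,12] → #
    (8,3)@(17, 7): e=[1,11,12] → #
    (9,3)@(19, 7): e=[-3,15,12] → ·
    (6,4)@(13, 9): e=[23,-35,36] → ·
    (7,4)@(15, 9): e=[19,-31,36] → ·
    (8,4)@(17, 9): e=[15,-27,36] → ·
  covered (3 px):
    · · · · · · · · · · ·
    · · · · · · · · · · ·
    · · · · · · · · · · ·
    · · · · · · # # # · ·
    · · · · · · · · · · ·
T1:
  2·area = 66
  edge (10, 8)→(4, 5): d=(-6,-3) top-left  bias=+0
  edge (4, 5)→(16, 0): d=(12,-5) top-left  bias=+0
  edge (16, 0)→(10, 8): d=(-6,8) right/bottom  bias=-1
    (7,0)@(15, 1): e=[57,7,2] → #
    (8,0)@(17, 1): e=[63,17,-14] → ·
    (4,1)@(9, 3): e=[27,1,38] → #
    (5,1)@(11, 3): e=[33,11,22] → #
    (6,1)@(13, 3): e=[39,21,6] → #
    (7,1)@(15, 3): e=[45,31,-10] → ·
    (2,2)@(5, 5): e=[3,5,58] → #
    (3,2)@(7, 5): e=[9,15,42] → #
    (6,2)@(13, 5): e=[27,45,-6] → ·
    (2,3)@(5, 7): e=[-9,29,46] → ·
    (3,3)@(7, 7): e=[-3,39,30] → ·
    (4,3)@(9, 7): e=[3,49,14] → #
  covered (9 px):
    · · · · · · · # · · ·
    · · · · # # # · · · ·
    · · # # # # · · · · ·
    · · · · # · · · · · ·
    · · · · · · · · · · ·

Final: "outside"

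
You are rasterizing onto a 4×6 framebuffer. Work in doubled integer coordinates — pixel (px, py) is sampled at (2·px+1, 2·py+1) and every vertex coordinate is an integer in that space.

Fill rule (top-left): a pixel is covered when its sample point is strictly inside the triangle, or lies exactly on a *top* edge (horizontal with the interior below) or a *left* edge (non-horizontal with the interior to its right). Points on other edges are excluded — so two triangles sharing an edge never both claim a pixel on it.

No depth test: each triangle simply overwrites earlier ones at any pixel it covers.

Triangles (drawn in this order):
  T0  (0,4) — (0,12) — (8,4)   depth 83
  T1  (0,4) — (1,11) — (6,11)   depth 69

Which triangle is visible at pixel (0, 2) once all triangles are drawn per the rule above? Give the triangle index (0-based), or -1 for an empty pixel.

T0:
  2·area = 64  (B↔C swapped to make it positive)
  edge (0, 4)→(8, 4): d=(8,0) top-left  bias=+0
  edge (8, 4)→(0, 12): d=(-8,8) right/bottom  bias=-1
  edge (0, 12)→(0, 4): d=(0,-8) top-left  bias=+0
    (0,2)@(1, 5): e=[8,48,8] → X
    (1,2)@(3, 5): e=[8,32,24] → X
    (2,2)@(5, 5): e=[8,16,40] → X
    (3,2)@(7, 5): e=[8,0,56] → .  [on edge]
    (0,3)@(1, 7): e=[24,32,8] → X
    (2,3)@(5, 7): e=[24,0,40] → .  [on edge]
    (0,4)@(1, 9): e=[40,16,8] → X
    (1,4)@(3, 9): e=[40,0,24] → .  [on edge]
    (0,5)@(1, 11): e=[56,0,8] → .  [on edge]
  covered (6 px):
    . . . .
    . . . .
    X X X .
    X X . .
    X . . .
    . . . .
T1:
  2·area = 35  (B↔C swapped to make it positive)
  edge (0, 4)→(6, 11): d=(6,7) right/bottom  bias=-1
  edge (6, 11)→(1, 11): d=(-5,0) right/bottom  bias=-1
  edge (1, 11)→(0, 4): d=(-1,-7) top-left  bias=+0
    (0,3)@(1, 7): e=[11,20,4] → X
    (1,3)@(3, 7): e=[-3,20,18] → .
    (0,4)@(1, 9): e=[23,10,2] → X
    (1,4)@(3, 9): e=[9,10,16] → X
    (2,4)@(5, 9): e=[-5,10,30] → .
    (0,5)@(1, 11): e=[35,0,0] → .  [on edge]
    (1,5)@(3, 11): e=[21,0,14] → .  [on edge]
    (2,5)@(5, 11): e=[7,0,28] → .  [on edge]
    (3,5)@(7, 11): e=[-7,0,42] → .  [on edge]
  covered (3 px):
    . . . .
    . . . .
    . . . .
    X . . .
    X X . .
    . . . .

Z-buffer (winner per pixel, '.' = empty):
  . . . .
  . . . .
  0 0 0 .
  1 0 . .
  1 1 . .
  . . . .

Final: 0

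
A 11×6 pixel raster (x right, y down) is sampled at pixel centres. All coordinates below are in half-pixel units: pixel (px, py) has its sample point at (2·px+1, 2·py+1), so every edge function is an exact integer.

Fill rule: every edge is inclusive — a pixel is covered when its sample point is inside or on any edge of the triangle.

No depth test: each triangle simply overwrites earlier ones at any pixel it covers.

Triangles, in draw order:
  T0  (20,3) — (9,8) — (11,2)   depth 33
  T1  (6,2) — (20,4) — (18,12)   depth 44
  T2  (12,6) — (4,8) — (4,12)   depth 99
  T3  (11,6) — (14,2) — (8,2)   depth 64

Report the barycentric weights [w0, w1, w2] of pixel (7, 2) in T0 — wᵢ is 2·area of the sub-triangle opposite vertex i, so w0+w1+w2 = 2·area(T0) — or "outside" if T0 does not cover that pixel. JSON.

T0:
  2·area = 56
  edge (20, 3)→(9, 8): d=(-11,5) inclusive
  edge (9, 8)→(11, 2): d=(2,-6) inclusive
  edge (11, 2)→(20, 3): d=(9,1) inclusive
    (5,1)@(11, 3): e=[45,2,9] → X
    (6,1)@(13, 3): e=[35,14,7] → X
    (7,1)@(15, 3): e=[25,26,5] → X
    (8,1)@(17, 3): e=[15,38,3] → X
    (9,1)@(19, 3): e=[5,50,1] → X
    (10,1)@(21, 3): e=[-5,62,-1] → .
    (5,2)@(11, 5): e=[23,6,27] → X
    (8,2)@(17, 5): e=[-7,42,21] → .
    (9,2)@(19, 5): e=[-17,54,19] → .
    (5,3)@(11, 7): e=[1,10,45] → X
    (6,3)@(13, 7): e=[-9,22,43] → .
    (7,3)@(15, 7): e=[-19,34,41] → .
  covered (9 px):
    . . . . . . . . . . .
    . . . . . X X X X X .
    . . . . . X X X . . .
    . . . . . X . . . . .
    . . . . . . . . . . .
    . . . . . . . . . . .
T1:
  2·area = 116
  edge (6, 2)→(20, 4): d=(14,2) inclusive
  edge (20, 4)→(18, 12): d=(-2,8) inclusive
  edge (18, 12)→(6, 2): d=(-12,-10) inclusive
    (4,1)@(9, 3): e=[8,90,18] → X
    (5,1)@(11, 3): e=[4,74,38] → X
    (6,1)@(13, 3): e=[0,58,58] → X  [on edge]
    (7,1)@(15, 3): e=[-4,42,78] → .
    (4,2)@(9, 5): e=[36,86,-6] → .
    (5,2)@(11, 5): e=[32,70,14] → X
    (7,2)@(15, 5): e=[24,38,54] → X
    (8,2)@(17, 5): e=[20,22,74] → X
    (9,2)@(19, 5): e=[16,6,94] → X
    (10,2)@(21, 5): e=[12,-10,114] → .
    (5,3)@(11, 7): e=[60,66,-10] → .
    (6,3)@(13, 7): e=[56,50,10] → X
  covered (15 px):
    . . . . . . . . . . .
    . . . . X X X . . . .
    . . . . . X X X X X .
    . . . . . . X X X X .
    . . . . . . . X X . .
    . . . . . . . . X . .
T2:
  2·area = 32  (B↔C swapped to make it positive)
  edge (12, 6)→(4, 12): d=(-8,6) inclusive
  edge (4, 12)→(4, 8): d=(0,-4) inclusive
  edge (4, 8)→(12, 6): d=(8,-2) inclusive
    (4,3)@(9, 7): e=[10,20,2] → X
    (5,3)@(11, 7): e=[-2,28,6] → .
    (2,4)@(5, 9): e=[18,4,10] → X
    (3,4)@(7, 9): e=[6,12,14] → X
    (4,4)@(9, 9): e=[-6,20,18] → .
    (2,5)@(5, 11): e=[2,4,26] → X
    (3,5)@(7, 11): e=[-10,12,30] → .
  covered (4 px):
    . . . . . . . . . . .
    . . . . . . . . . . .
    . . . . . . . . . . .
    . . . . X . . . . . .
    . . X X . . . . . . .
    . . X . . . . . . . .
T3:
  2·area = 24  (B↔C swapped to make it positive)
  edge (11, 6)→(8, 2): d=(-3,-4) inclusive
  edge (8, 2)→(14, 2): d=(6,0) inclusive
  edge (14, 2)→(11, 6): d=(-3,4) inclusive
    (4,1)@(9, 3): e=[1,6,17] → X
    (5,1)@(11, 3): e=[9,6,9] → X
    (6,1)@(13, 3): e=[17,6,1] → X
    (7,1)@(15, 3): e=[25,6,-7] → .
    (4,2)@(9, 5): e=[-5,18,11] → .
    (5,2)@(11, 5): e=[3,18,3] → X
    (6,2)@(13, 5): e=[11,18,-5] → .
    (5,3)@(11, 7): e=[-3,30,-3] → .
  covered (4 px):
    . . . . . . . . . . .
    . . . . X X X . . . .
    . . . . . X . . . . .
    . . . . . . . . . . .
    . . . . . . . . . . .
    . . . . . . . . . . .

Answer: [30,23,3]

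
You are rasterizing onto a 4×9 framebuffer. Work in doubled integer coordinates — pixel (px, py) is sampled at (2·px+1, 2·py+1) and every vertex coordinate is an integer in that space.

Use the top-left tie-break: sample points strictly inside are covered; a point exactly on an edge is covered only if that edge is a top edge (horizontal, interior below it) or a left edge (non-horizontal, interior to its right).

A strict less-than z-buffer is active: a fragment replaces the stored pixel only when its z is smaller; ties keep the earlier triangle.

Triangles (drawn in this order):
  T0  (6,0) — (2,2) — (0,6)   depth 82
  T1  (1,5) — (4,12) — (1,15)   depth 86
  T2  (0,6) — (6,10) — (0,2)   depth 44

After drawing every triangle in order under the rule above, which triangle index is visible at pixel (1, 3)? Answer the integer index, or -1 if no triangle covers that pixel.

T0:
  2·area = 12  (B↔C swapped to make it positive)
  edge (6, 0)→(0, 6): d=(-6,6) right/bottom  bias=-1
  edge (0, 6)→(2, 2): d=(2,-4) top-left  bias=+0
  edge (2, 2)→(6, 0): d=(4,-2) top-left  bias=+0
    (2,0)@(5, 1): e=[0,10,2] → ·  [on edge]
    (1,1)@(3, 3): e=[0,6,6] → ·  [on edge]
    (0,2)@(1, 5): e=[0,2,10] → ·  [on edge]
  covered (0 px):
    · · · ·
    · · · ·
    · · · ·
    · · · ·
    · · · ·
    · · · ·
    · · · ·
    · · · ·
    · · · ·
T1:
  2·area = 30
  edge (1, 5)→(4, 12): d=(3,7) right/bottom  bias=-1
  edge (4, 12)→(1, 15): d=(-3,3) right/bottom  bias=-1
  edge (1, 15)→(1, 5): d=(0,-10) top-left  bias=+0
    (0,0)@(1, 1): e=[-12,42,0] → ·  [on edge]
    (0,1)@(1, 3): e=[-6,36,0] → ·  [on edge]
    (0,2)@(1, 5): e=[0,30,0] → ·  [on edge]
    (0,3)@(1, 7): e=[6,24,0] → #  [on edge]
    (1,3)@(3, 7): e=[-8,18,20] → ·
    (0,4)@(1, 9): e=[12,18,0] → #  [on edge]
    (1,4)@(3, 9): e=[-2,12,20] → ·
    (3,4)@(7, 9): e=[-30,0,60] → ·  [on edge]
    (0,5)@(1, 11): e=[18,12,0] → #  [on edge]
    (1,5)@(3, 11): e=[4,6,20] → #
    (2,5)@(5, 11): e=[-10,0,40] → ·  [on edge]
    (0,6)@(1, 13): e=[24,6,0] → #  [on edge]
    (1,6)@(3, 13): e=[10,0,20] → ·  [on edge]
    (0,7)@(1, 15): e=[30,0,0] → ·  [on edge]
    (0,8)@(1, 17): e=[36,-6,0] → ·  [on edge]
  covered (5 px):
    · · · ·
    · · · ·
    · · · ·
    # · · ·
    # · · ·
    # # · ·
    # · · ·
    · · · ·
    · · · ·
T2:
  2·area = 24  (B↔C swapped to make it positive)
  edge (0, 6)→(0, 2): d=(0,-4) top-left  bias=+0
  edge (0, 2)→(6, 10): d=(6,8) right/bottom  bias=-1
  edge (6, 10)→(0, 6): d=(-6,-4) top-left  bias=+0
    (0,2)@(1, 5): e=[4,10,10] → #
    (1,2)@(3, 5): e=[12,-6,18] → ·
    (0,3)@(1, 7): e=[4,22,-2] → ·
    (1,3)@(3, 7): e=[12,6,6] → #
    (2,3)@(5, 7): e=[20,-10,14] → ·
    (1,4)@(3, 9): e=[12,18,-6] → ·
    (2,4)@(5, 9): e=[20,2,2] → #
    (3,4)@(7, 9): e=[28,-14,10] → ·
    (2,5)@(5, 11): e=[20,14,-10] → ·
  covered (3 px):
    · · · ·
    · · · ·
    # · · ·
    · # · ·
    · · # ·
    · · · ·
    · · · ·
    · · · ·
    · · · ·

Z-buffer (winner per pixel, '.' = empty):
  . . . .
  . . . .
  2 . . .
  1 2 . .
  1 . 2 .
  1 1 . .
  1 . . .
  . . . .
  . . . .

Final: 2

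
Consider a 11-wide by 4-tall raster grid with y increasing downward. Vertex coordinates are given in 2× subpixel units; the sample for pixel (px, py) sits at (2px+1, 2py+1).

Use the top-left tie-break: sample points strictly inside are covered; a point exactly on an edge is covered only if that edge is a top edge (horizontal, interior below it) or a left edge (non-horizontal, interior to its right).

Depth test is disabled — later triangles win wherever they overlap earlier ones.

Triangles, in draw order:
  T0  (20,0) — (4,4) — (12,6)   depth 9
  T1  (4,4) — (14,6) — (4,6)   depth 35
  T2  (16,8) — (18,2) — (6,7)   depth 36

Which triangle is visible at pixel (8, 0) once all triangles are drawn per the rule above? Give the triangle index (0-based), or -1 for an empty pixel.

T0:
  2·area = 64  (B↔C swapped to make it positive)
  edge (20, 0)→(12, 6): d=(-8,6) right/bottom  bias=-1
  edge (12, 6)→(4, 4): d=(-8,-2) top-left  bias=+0
  edge (4, 4)→(20, 0): d=(16,-4) top-left  bias=+0
    (8,0)@(17, 1): e=[10,50,4] → #
    (9,0)@(19, 1): e=[-2,54,12] → ·
    (4,1)@(9, 3): e=[42,18,4] → #
    (5,1)@(11, 3): e=[30,22,12] → #
    (6,1)@(13, 3): e=[18,26,20] → #
    (7,1)@(15, 3): e=[6,30,28] → #
    (8,1)@(17, 3): e=[-6,34,36] → ·
    (4,2)@(9, 5): e=[26,2,36] → #
    (7,2)@(15, 5): e=[-10,14,60] → ·
    (4,3)@(9, 7): e=[10,-14,68] → ·
    (5,3)@(11, 7): e=[-2,-10,76] → ·
    (6,3)@(13, 7): e=[-14,-6,84] → ·
  covered (8 px):
    · · · · · · · · # · ·
    · · · · # # # # · · ·
    · · · · # # # · · · ·
    · · · · · · · · · · ·
T1:
  2·area = 20
  edge (4, 4)→(14, 6): d=(10,2) right/bottom  bias=-1
  edge (14, 6)→(4, 6): d=(-10,0) right/bottom  bias=-1
  edge (4, 6)→(4, 4): d=(0,-2) top-left  bias=+0
    (2,2)@(5, 5): e=[8,10,2] → #
    (3,2)@(7, 5): e=[4,10,6] → #
    (4,2)@(9, 5): e=[0,10,10] → ·  [on edge]
    (2,3)@(5, 7): e=[28,-10,2] → ·
    (3,3)@(7, 7): e=[24,-10,6] → ·
    (9,3)@(19, 7): e=[0,-10,30] → ·  [on edge]
  covered (2 px):
    · · · · · · · · · · ·
    · · · · · · · · · · ·
    · · # # · · · · · · ·
    · · · · · · · · · · ·
T2:
  2·area = 62  (B↔C swapped to make it positive)
  edge (16, 8)→(6, 7): d=(-10,-1) top-left  bias=+0
  edge (6, 7)→(18, 2): d=(12,-5) top-left  bias=+0
  edge (18, 2)→(16, 8): d=(-2,6) right/bottom  bias=-1
    (8,1)@(17, 3): e=[51,7,4] → #
    (9,1)@(19, 3): e=[53,17,-8] → ·
    (5,2)@(11, 5): e=[25,1,36] → #
    (6,2)@(13, 5): e=[27,11,24] → #
    (7,2)@(15, 5): e=[29,21,12] → #
    (8,2)@(17, 5): e=[31,31,0] → ·  [on edge]
    (3,3)@(7, 7): e=[1,5,56] → #
    (4,3)@(9, 7): e=[3,15,44] → #
    (8,3)@(17, 7): e=[11,55,-4] → ·
  covered (9 px):
    · · · · · · · · · · ·
    · · · · · · · · # · ·
    · · · · · # # # · · ·
    · · · # # # # # · · ·

Z-buffer (winner per pixel, '.' = empty):
  . . . . . . . . 0 . .
  . . . . 0 0 0 0 2 . .
  . . 1 1 0 2 2 2 . . .
  . . . 2 2 2 2 2 . . .

Final: 0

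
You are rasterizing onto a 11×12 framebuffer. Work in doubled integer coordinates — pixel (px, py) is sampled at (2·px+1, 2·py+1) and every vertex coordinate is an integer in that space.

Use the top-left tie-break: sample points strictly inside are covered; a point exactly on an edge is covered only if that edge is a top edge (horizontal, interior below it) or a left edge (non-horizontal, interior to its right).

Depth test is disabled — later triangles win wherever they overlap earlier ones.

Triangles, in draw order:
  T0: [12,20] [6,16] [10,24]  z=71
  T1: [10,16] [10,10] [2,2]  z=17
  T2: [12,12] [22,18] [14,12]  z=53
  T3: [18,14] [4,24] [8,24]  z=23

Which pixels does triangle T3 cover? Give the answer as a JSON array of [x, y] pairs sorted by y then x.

T0:
  2·area = 32  (B↔C swapped to make it positive)
  edge (12, 20)→(10, 24): d=(-2,4) right/bottom  bias=-1
  edge (10, 24)→(6, 16): d=(-4,-8) top-left  bias=+0
  edge (6, 16)→(12, 20): d=(6,4) right/bottom  bias=-1
    (3,8)@(7, 17): e=[26,4,2] → X
    (4,8)@(9, 17): e=[18,20,-6] → .
    (3,9)@(7, 19): e=[22,-4,14] → .
    (4,9)@(9, 19): e=[14,12,6] → X
    (5,9)@(11, 19): e=[6,28,-2] → .
    (4,10)@(9, 21): e=[10,4,18] → X
    (5,10)@(11, 21): e=[2,20,10] → X
    (6,10)@(13, 21): e=[-6,36,2] → .
    (4,11)@(9, 23): e=[6,-4,30] → .
    (5,11)@(11, 23): e=[-2,12,22] → .
  covered (4 px):
    . . . . . . . . . . .
    . . . . . . . . . . .
    . . . . . . . . . . .
    . . . . . . . . . . .
    . . . . . . . . . . .
    . . . . . . . . . . .
    . . . . . . . . . . .
    . . . . . . . . . . .
    . . . X . . . . . . .
    . . . . X . . . . . .
    . . . . X X . . . . .
    . . . . . . . . . . .
T1:
  2·area = 48  (B↔C swapped to make it positive)
  edge (10, 16)→(2, 2): d=(-8,-14) top-left  bias=+0
  edge (2, 2)→(10, 10): d=(8,8) right/bottom  bias=-1
  edge (10, 10)→(10, 16): d=(0,6) right/bottom  bias=-1
    (0,0)@(1, 1): e=[-6,0,54] → .  [on edge]
    (1,1)@(3, 3): e=[6,0,42] → .  [on edge]
    (2,2)@(5, 5): e=[18,0,30] → .  [on edge]
    (2,3)@(5, 7): e=[2,16,30] → X
    (3,3)@(7, 7): e=[30,0,18] → .  [on edge]
    (2,4)@(5, 9): e=[-14,32,30] → .
    (3,4)@(7, 9): e=[14,16,18] → X
    (4,4)@(9, 9): e=[42,0,6] → .  [on edge]
    (3,5)@(7, 11): e=[-2,32,18] → .
    (4,5)@(9, 11): e=[26,16,6] → X
    (5,5)@(11, 11): e=[54,0,-6] → .  [on edge]
    (4,6)@(9, 13): e=[10,32,6] → X
    (6,6)@(13, 13): e=[66,0,-18] → .  [on edge]
    (7,7)@(15, 15): e=[78,0,-30] → .  [on edge]
    (8,8)@(17, 17): e=[90,0,-42] → .  [on edge]
    (9,9)@(19, 19): e=[102,0,-54] → .  [on edge]
    (10,10)@(21, 21): e=[114,0,-66] → .  [on edge]
  covered (4 px):
    . . . . . . . . . . .
    . . . . . . . . . . .
    . . . . . . . . . . .
    . . X . . . . . . . .
    . . . X . . . . . . .
    . . . . X . . . . . .
    . . . . X . . . . . .
    . . . . . . . . . . .
    . . . . . . . . . . .
    . . . . . . . . . . .
    . . . . . . . . . . .
    . . . . . . . . . . .
T2:
  2·area = 12  (B↔C swapped to make it positive)
  edge (12, 12)→(14, 12): d=(2,0) top-left  bias=+0
  edge (14, 12)→(22, 18): d=(8,6) right/bottom  bias=-1
  edge (22, 18)→(12, 12): d=(-10,-6) top-left  bias=+0
    (3,4)@(7, 9): e=[-6,18,0] → .  [on edge]
    (7,6)@(15, 13): e=[2,2,8] → X
    (8,6)@(17, 13): e=[2,-10,20] → .
    (7,7)@(15, 15): e=[6,18,-12] → .
    (8,7)@(17, 15): e=[6,6,0] → X  [on edge]
    (9,7)@(19, 15): e=[6,-6,12] → .
    (8,8)@(17, 17): e=[10,22,-20] → .
  covered (2 px):
    . . . . . . . . . . .
    . . . . . . . . . . .
    . . . . . . . . . . .
    . . . . . . . . . . .
    . . . . . . . . . . .
    . . . . . . . . . . .
    . . . . . . . X . . .
    . . . . . . . . X . .
    . . . . . . . . . . .
    . . . . . . . . . . .
    . . . . . . . . . . .
    . . . . . . . . . . .
T3:
  2·area = 40  (B↔C swapped to make it positive)
  edge (18, 14)→(8, 24): d=(-10,10) right/bottom  bias=-1
  edge (8, 24)→(4, 24): d=(-4,0) right/bottom  bias=-1
  edge (4, 24)→(18, 14): d=(14,-10) top-left  bias=+0
    (10,5)@(21, 11): e=[0,52,-12] → .  [on edge]
    (9,6)@(19, 13): e=[0,44,-4] → .  [on edge]
    (8,7)@(17, 15): e=[0,36,4] → .  [on edge]
    (7,8)@(15, 17): e=[0,28,12] → .  [on edge]
    (5,9)@(11, 19): e=[20,20,0] → X  [on edge]
    (6,9)@(13, 19): e=[0,20,20] → .  [on edge]
    (4,10)@(9, 21): e=[20,12,8] → X
    (5,10)@(11, 21): e=[0,12,28] → .  [on edge]
    (3,11)@(7, 23): e=[20,4,16] → X
    (4,11)@(9, 23): e=[0,4,36] → .  [on edge]
  covered (3 px):
    . . . . . . . . . . .
    . . . . . . . . . . .
    . . . . . . . . . . .
    . . . . . . . . . . .
    . . . . . . . . . . .
    . . . . . . . . . . .
    . . . . . . . . . . .
    . . . . . . . . . . .
    . . . . . . . . . . .
    . . . . . X . . . . .
    . . . . X . . . . . .
    . . . X . . . . . . .

Answer: [[5,9],[4,10],[3,11]]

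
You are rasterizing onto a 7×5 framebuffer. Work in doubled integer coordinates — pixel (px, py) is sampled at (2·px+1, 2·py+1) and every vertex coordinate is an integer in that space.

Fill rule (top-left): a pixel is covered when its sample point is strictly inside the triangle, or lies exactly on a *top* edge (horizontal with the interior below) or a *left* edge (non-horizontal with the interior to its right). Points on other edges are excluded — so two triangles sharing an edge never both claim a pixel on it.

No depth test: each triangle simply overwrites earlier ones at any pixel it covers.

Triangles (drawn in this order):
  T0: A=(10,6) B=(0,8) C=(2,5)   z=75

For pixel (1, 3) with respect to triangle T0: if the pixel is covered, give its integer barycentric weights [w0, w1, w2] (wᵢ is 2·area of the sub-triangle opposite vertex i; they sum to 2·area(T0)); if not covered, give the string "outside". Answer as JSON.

T0:
  2·area = 26
  edge (10, 6)→(0, 8): d=(-10,2) right/bottom  bias=-1
  edge (0, 8)→(2, 5): d=(2,-3) top-left  bias=+0
  edge (2, 5)→(10, 6): d=(8,1) right/bottom  bias=-1
    (0,3)@(1, 7): e=[8,1,17] → X
    (1,3)@(3, 7): e=[4,7,15] → X
    (2,3)@(5, 7): e=[0,13,13] → .  [on edge]
    (0,4)@(1, 9): e=[-12,5,33] → .
    (1,4)@(3, 9): e=[-16,11,31] → .
  covered (2 px):
    . . . . . . .
    . . . . . . .
    . . . . . . .
    X X . . . . .
    . . . . . . .

Result: [7,15,4]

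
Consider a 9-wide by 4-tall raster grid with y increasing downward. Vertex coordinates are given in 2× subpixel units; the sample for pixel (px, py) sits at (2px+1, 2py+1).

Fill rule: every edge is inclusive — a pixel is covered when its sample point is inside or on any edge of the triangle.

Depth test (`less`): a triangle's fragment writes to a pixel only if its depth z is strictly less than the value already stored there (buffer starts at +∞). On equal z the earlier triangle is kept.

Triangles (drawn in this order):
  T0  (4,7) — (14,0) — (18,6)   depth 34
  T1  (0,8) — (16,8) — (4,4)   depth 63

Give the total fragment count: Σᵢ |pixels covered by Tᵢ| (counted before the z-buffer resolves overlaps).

T0:
  2·area = 88
  edge (4, 7)→(14, 0): d=(10,-7) inclusive
  edge (14, 0)→(18, 6): d=(4,6) inclusive
  edge (18, 6)→(4, 7): d=(-14,1) inclusive
    (6,0)@(13, 1): e=[3,10,75] → #
    (7,0)@(15, 1): e=[17,-2,73] → ·
    (5,1)@(11, 3): e=[9,30,49] → #
    (7,1)@(15, 3): e=[37,6,45] → #
    (8,1)@(17, 3): e=[51,-6,43] → ·
    (3,2)@(7, 5): e=[1,62,25] → #
    (4,2)@(9, 5): e=[15,50,23] → #
    (8,2)@(17, 5): e=[71,2,15] → #
    (3,3)@(7, 7): e=[21,70,-3] → ·
    (4,3)@(9, 7): e=[35,58,-5] → ·
    (5,3)@(11, 7): e=[49,46,-7] → ·
    (6,3)@(13, 7): e=[63,34,-9] → ·
  covered (10 px):
    · · · · · · # · ·
    · · · · · # # # ·
    · · · # # # # # #
    · · · · · · · · ·
T1:
  2·area = 64  (B↔C swapped to make it positive)
  edge (0, 8)→(4, 4): d=(4,-4) inclusive
  edge (4, 4)→(16, 8): d=(12,4) inclusive
  edge (16, 8)→(0, 8): d=(-16,0) inclusive
    (3,0)@(7, 1): e=[0,-48,112] → ·  [on edge]
    (0,1)@(1, 3): e=[-16,0,80] → ·  [on edge]
    (2,1)@(5, 3): e=[0,-16,80] → ·  [on edge]
    (1,2)@(3, 5): e=[0,16,48] → #  [on edge]
    (2,2)@(5, 5): e=[8,8,48] → #
    (3,2)@(7, 5): e=[16,0,48] → #  [on edge]
    (4,2)@(9, 5): e=[24,-8,48] → ·
    (0,3)@(1, 7): e=[0,48,16] → #  [on edge]
    (4,3)@(9, 7): e=[32,16,16] → #
    (5,3)@(11, 7): e=[40,8,16] → #
    (6,3)@(13, 7): e=[48,0,16] → #  [on edge]
    (7,3)@(15, 7): e=[56,-8,16] → ·
  covered (10 px):
    · · · · · · · · ·
    · · · · · · · · ·
    · # # # · · · · ·
    # # # # # # # · ·

Result: 20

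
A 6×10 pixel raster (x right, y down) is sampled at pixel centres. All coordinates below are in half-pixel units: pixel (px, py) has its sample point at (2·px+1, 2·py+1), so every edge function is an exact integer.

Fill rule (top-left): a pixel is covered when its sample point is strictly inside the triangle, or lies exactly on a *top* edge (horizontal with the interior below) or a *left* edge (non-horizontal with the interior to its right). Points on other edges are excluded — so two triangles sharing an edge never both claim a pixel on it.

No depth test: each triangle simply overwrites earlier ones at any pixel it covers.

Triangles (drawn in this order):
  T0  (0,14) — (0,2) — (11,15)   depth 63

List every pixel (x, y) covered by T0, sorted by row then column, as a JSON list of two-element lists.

T0:
  2·area = 132
  edge (0, 14)→(0, 2): d=(0,-12) top-left  bias=+0
  edge (0, 2)→(11, 15): d=(11,13) right/bottom  bias=-1
  edge (11, 15)→(0, 14): d=(-11,-1) top-left  bias=+0
    (0,2)@(1, 5): e=[12,20,100] → #
    (1,2)@(3, 5): e=[36,-6,102] → ·
    (0,3)@(1, 7): e=[12,42,78] → #
    (1,3)@(3, 7): e=[36,16,80] → #
    (2,3)@(5, 7): e=[60,-10,82] → ·
    (0,4)@(1, 9): e=[12,64,56] → #
    (2,4)@(5, 9): e=[60,12,60] → #
    (3,4)@(7, 9): e=[84,-14,62] → ·
    (0,5)@(1, 11): e=[12,86,34] → #
    (3,5)@(7, 11): e=[84,8,40] → #
    (4,5)@(9, 11): e=[108,-18,42] → ·
    (0,6)@(1, 13): e=[12,108,12] → #
    (5,7)@(11, 15): e=[132,0,0] → ·  [on edge]
  covered (15 px):
    · · · · · ·
    · · · · · ·
    # · · · · ·
    # # · · · ·
    # # # · · ·
    # # # # · ·
    # # # # # ·
    · · · · · ·
    · · · · · ·
    · · · · · ·

Answer: [[0,2],[0,3],[1,3],[0,4],[1,4],[2,4],[0,5],[1,5],[2,5],[3,5],[0,6],[1,6],[2,6],[3,6],[4,6]]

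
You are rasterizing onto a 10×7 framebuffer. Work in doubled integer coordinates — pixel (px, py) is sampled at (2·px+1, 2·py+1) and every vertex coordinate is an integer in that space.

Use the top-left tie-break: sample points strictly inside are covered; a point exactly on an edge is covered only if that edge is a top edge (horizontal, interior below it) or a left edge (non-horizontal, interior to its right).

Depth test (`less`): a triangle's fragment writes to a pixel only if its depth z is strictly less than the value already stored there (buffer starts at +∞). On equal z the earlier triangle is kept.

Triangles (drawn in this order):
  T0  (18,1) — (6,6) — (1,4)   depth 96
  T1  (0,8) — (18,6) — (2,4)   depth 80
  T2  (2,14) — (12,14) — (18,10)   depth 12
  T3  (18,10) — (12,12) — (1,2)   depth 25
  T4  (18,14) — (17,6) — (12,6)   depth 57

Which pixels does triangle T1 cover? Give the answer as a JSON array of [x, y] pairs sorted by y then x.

T0:
  2·area = 49
  edge (18, 1)→(6, 6): d=(-12,5) right/bottom  bias=-1
  edge (6, 6)→(1, 4): d=(-5,-2) top-left  bias=+0
  edge (1, 4)→(18, 1): d=(17,-3) top-left  bias=+0
    (3,1)@(7, 3): e=[31,17,1] → X
    (4,1)@(9, 3): e=[21,21,7] → X
    (5,1)@(11, 3): e=[11,25,13] → X
    (6,1)@(13, 3): e=[1,29,19] → X
    (7,1)@(15, 3): e=[-9,33,25] → .
    (2,2)@(5, 5): e=[17,3,29] → X
    (4,2)@(9, 5): e=[-3,11,41] → .
    (5,2)@(11, 5): e=[-13,15,47] → .
    (6,2)@(13, 5): e=[-23,19,53] → .
    (2,3)@(5, 7): e=[-7,-7,63] → .
    (3,3)@(7, 7): e=[-17,-3,69] → .
  covered (6 px):
    . . . . . . . . . .
    . . . X X X X . . .
    . . X X . . . . . .
    . . . . . . . . . .
    . . . . . . . . . .
    . . . . . . . . . .
    . . . . . . . . . .
T1:
  2·area = 68  (B↔C swapped to make it positive)
  edge (0, 8)→(2, 4): d=(2,-4) top-left  bias=+0
  edge (2, 4)→(18, 6): d=(16,2) right/bottom  bias=-1
  edge (18, 6)→(0, 8): d=(-18,2) right/bottom  bias=-1
    (1,2)@(3, 5): e=[6,14,48] → X
    (2,2)@(5, 5): e=[14,10,44] → X
    (3,2)@(7, 5): e=[22,6,40] → X
    (4,2)@(9, 5): e=[30,2,36] → X
    (5,2)@(11, 5): e=[38,-2,32] → .
    (0,3)@(1, 7): e=[2,50,16] → X
    (4,3)@(9, 7): e=[34,34,0] → .  [on edge]
    (0,4)@(1, 9): e=[6,82,-20] → .
    (1,4)@(3, 9): e=[14,78,-24] → .
    (2,4)@(5, 9): e=[22,74,-28] → .
    (3,4)@(7, 9): e=[30,70,-32] → .
  covered (8 px):
    . . . . . . . . . .
    . . . . . . . . . .
    . X X X X . . . . .
    X X X X . . . . . .
    . . . . . . . . . .
    . . . . . . . . . .
    . . . . . . . . . .
T2:
  2·area = 40  (B↔C swapped to make it positive)
  edge (2, 14)→(18, 10): d=(16,-4) top-left  bias=+0
  edge (18, 10)→(12, 14): d=(-6,4) right/bottom  bias=-1
  edge (12, 14)→(2, 14): d=(-10,0) right/bottom  bias=-1
    (7,5)@(15, 11): e=[4,6,30] → X
    (8,5)@(17, 11): e=[12,-2,30] → .
    (3,6)@(7, 13): e=[4,26,10] → X
    (4,6)@(9, 13): e=[12,18,10] → X
    (5,6)@(11, 13): e=[20,10,10] → X
    (6,6)@(13, 13): e=[28,2,10] → X
    (7,6)@(15, 13): e=[36,-6,10] → .
  covered (5 px):
    . . . . . . . . . .
    . . . . . . . . . .
    . . . . . . . . . .
    . . . . . . . . . .
    . . . . . . . . . .
    . . . . . . . X . .
    . . . X X X X . . .
T3:
  2·area = 82
  edge (18, 10)→(12, 12): d=(-6,2) right/bottom  bias=-1
  edge (12, 12)→(1, 2): d=(-11,-10) top-left  bias=+0
  edge (1, 2)→(18, 10): d=(17,8) right/bottom  bias=-1
    (1,1)@(3, 3): e=[72,9,1] → X
    (2,1)@(5, 3): e=[68,29,-15] → .
    (1,2)@(3, 5): e=[60,-13,35] → .
    (2,2)@(5, 5): e=[56,7,19] → X
    (3,2)@(7, 5): e=[52,27,3] → X
    (4,2)@(9, 5): e=[48,47,-13] → .
    (2,3)@(5, 7): e=[44,-15,53] → .
    (3,3)@(7, 7): e=[40,5,37] → X
    (4,3)@(9, 7): e=[36,25,21] → X
    (5,3)@(11, 7): e=[32,45,5] → X
    (6,3)@(13, 7): e=[28,65,-11] → .
    (3,4)@(7, 9): e=[28,-17,71] → .
    (7,5)@(15, 11): e=[0,41,41] → .  [on edge]
    (4,6)@(9, 13): e=[0,-41,123] → .  [on edge]
  covered (12 px):
    . . . . . . . . . .
    . X . . . . . . . .
    . . X X . . . . . .
    . . . X X X . . . .
    . . . . X X X X . .
    . . . . . X X . . .
    . . . . . . . . . .
T4:
  2·area = 40  (B↔C swapped to make it positive)
  edge (18, 14)→(12, 6): d=(-6,-8) top-left  bias=+0
  edge (12, 6)→(17, 6): d=(5,0) top-left  bias=+0
  edge (17, 6)→(18, 14): d=(1,8) right/bottom  bias=-1
    (6,3)@(13, 7): e=[2,5,33] → X
    (7,3)@(15, 7): e=[18,5,17] → X
    (8,3)@(17, 7): e=[34,5,1] → X
    (9,3)@(19, 7): e=[50,5,-15] → .
    (6,4)@(13, 9): e=[-10,15,35] → .
    (7,4)@(15, 9): e=[6,15,19] → X
    (9,4)@(19, 9): e=[38,15,-13] → .
    (7,5)@(15, 11): e=[-6,25,21] → .
    (8,5)@(17, 11): e=[10,25,5] → X
    (9,5)@(19, 11): e=[26,25,-11] → .
    (8,6)@(17, 13): e=[-2,35,7] → .
  covered (6 px):
    . . . . . . . . . .
    . . . . . . . . . .
    . . . . . . . . . .
    . . . . . . X X X .
    . . . . . . . X X .
    . . . . . . . . X .
    . . . . . . . . . .

Result: [[1,2],[2,2],[3,2],[4,2],[0,3],[1,3],[2,3],[3,3]]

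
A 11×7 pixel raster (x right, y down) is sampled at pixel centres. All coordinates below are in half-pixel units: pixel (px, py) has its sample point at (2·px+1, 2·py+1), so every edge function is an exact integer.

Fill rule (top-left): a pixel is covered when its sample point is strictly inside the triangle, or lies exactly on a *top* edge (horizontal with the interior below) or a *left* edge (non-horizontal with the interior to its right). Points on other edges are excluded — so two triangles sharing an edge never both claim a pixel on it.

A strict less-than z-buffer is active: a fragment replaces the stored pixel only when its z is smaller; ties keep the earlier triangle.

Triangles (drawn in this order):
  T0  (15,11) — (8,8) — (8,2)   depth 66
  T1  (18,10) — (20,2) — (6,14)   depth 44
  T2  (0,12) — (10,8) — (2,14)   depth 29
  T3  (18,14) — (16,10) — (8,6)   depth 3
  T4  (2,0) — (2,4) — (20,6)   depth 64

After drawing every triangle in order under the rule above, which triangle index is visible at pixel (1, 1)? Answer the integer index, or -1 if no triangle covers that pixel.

T0:
  2·area = 42
  edge (15, 11)→(8, 8): d=(-7,-3) top-left  bias=+0
  edge (8, 8)→(8, 2): d=(0,-6) top-left  bias=+0
  edge (8, 2)→(15, 11): d=(7,9) right/bottom  bias=-1
    (0,2)@(1, 5): e=[0,-42,84] → ·  [on edge]
    (4,2)@(9, 5): e=[24,6,12] → #
    (5,2)@(11, 5): e=[30,18,-6] → ·
    (4,3)@(9, 7): e=[10,6,26] → #
    (5,3)@(11, 7): e=[16,18,8] → #
    (6,3)@(13, 7): e=[22,30,-10] → ·
    (4,4)@(9, 9): e=[-4,6,40] → ·
    (5,4)@(11, 9): e=[2,18,22] → #
    (6,4)@(13, 9): e=[8,30,4] → #
    (7,4)@(15, 9): e=[14,42,-14] → ·
    (5,5)@(11, 11): e=[-12,18,36] → ·
    (6,5)@(13, 11): e=[-6,30,18] → ·
    (7,5)@(15, 11): e=[0,42,0] → ·  [on edge]
  covered (5 px):
    · · · · · · · · · · ·
    · · · · · · · · · · ·
    · · · · # · · · · · ·
    · · · · # # · · · · ·
    · · · · · # # · · · ·
    · · · · · · · · · · ·
    · · · · · · · · · · ·
T1:
  2·area = 88  (B↔C swapped to make it positive)
  edge (18, 10)→(6, 14): d=(-12,4) right/bottom  bias=-1
  edge (6, 14)→(20, 2): d=(14,-12) top-left  bias=+0
  edge (20, 2)→(18, 10): d=(-2,8) right/bottom  bias=-1
    (9,1)@(19, 3): e=[80,2,6] → #
    (10,1)@(21, 3): e=[72,26,-10] → ·
    (8,2)@(17, 5): e=[64,6,18] → #
    (10,2)@(21, 5): e=[48,54,-14] → ·
    (7,3)@(15, 7): e=[48,10,30] → #
    (9,3)@(19, 7): e=[32,58,-2] → ·
    (6,4)@(13, 9): e=[32,14,42] → #
    (9,4)@(19, 9): e=[8,86,-6] → ·
    (10,4)@(21, 9): e=[0,110,-22] → ·  [on edge]
    (5,5)@(11, 11): e=[16,18,54] → #
    (7,5)@(15, 11): e=[0,66,22] → ·  [on edge]
    (8,5)@(17, 11): e=[-8,90,6] → ·
    (4,6)@(9, 13): e=[0,22,66] → ·  [on edge]
  covered (10 px):
    · · · · · · · · · · ·
    · · · · · · · · · # ·
    · · · · · · · · # # ·
    · · · · · · · # # · ·
    · · · · · · # # # · ·
    · · · · · # # · · · ·
    · · · · · · · · · · ·
T2:
  2·area = 28
  edge (0, 12)→(10, 8): d=(10,-4) top-left  bias=+0
  edge (10, 8)→(2, 14): d=(-8,6) right/bottom  bias=-1
  edge (2, 14)→(0, 12): d=(-2,-2) top-left  bias=+0
    (1,5)@(3, 11): e=[2,18,8] → #
    (2,5)@(5, 11): e=[10,6,12] → #
    (3,5)@(7, 11): e=[18,-6,16] → ·
    (0,6)@(1, 13): e=[14,14,0] → #  [on edge]
    (2,6)@(5, 13): e=[30,-10,8] → ·
  covered (4 px):
    · · · · · · · · · · ·
    · · · · · · · · · · ·
    · · · · · · · · · · ·
    · · · · · · · · · · ·
    · · · · · · · · · · ·
    · # # · · · · · · · ·
    # # · · · · · · · · ·
T3:
  2·area = 24  (B↔C swapped to make it positive)
  edge (18, 14)→(8, 6): d=(-10,-8) top-left  bias=+0
  edge (8, 6)→(16, 10): d=(8,4) right/bottom  bias=-1
  edge (16, 10)→(18, 14): d=(2,4) right/bottom  bias=-1
    (6,4)@(13, 9): e=[10,4,10] → #
    (7,4)@(15, 9): e=[26,-4,2] → ·
    (6,5)@(13, 11): e=[-10,20,14] → ·
    (7,5)@(15, 11): e=[6,12,6] → #
    (8,5)@(17, 11): e=[22,4,-2] → ·
    (7,6)@(15, 13): e=[-14,28,10] → ·
    (8,6)@(17, 13): e=[2,20,2] → #
    (9,6)@(19, 13): e=[18,12,-6] → ·
  covered (3 px):
    · · · · · · · · · · ·
    · · · · · · · · · · ·
    · · · · · · · · · · ·
    · · · · · · · · · · ·
    · · · · · · # · · · ·
    · · · · · · · # · · ·
    · · · · · · · · # · ·
T4:
  2·area = 72  (B↔C swapped to make it positive)
  edge (2, 0)→(20, 6): d=(18,6) right/bottom  bias=-1
  edge (20, 6)→(2, 4): d=(-18,-2) top-left  bias=+0
  edge (2, 4)→(2, 0): d=(0,-4) top-left  bias=+0
    (1,0)@(3, 1): e=[12,56,4] → #
    (2,0)@(5, 1): e=[0,60,12] → ·  [on edge]
    (1,1)@(3, 3): e=[48,20,4] → #
    (2,1)@(5, 3): e=[36,24,12] → #
    (3,1)@(7, 3): e=[24,28,20] → #
    (4,1)@(9, 3): e=[12,32,28] → #
    (5,1)@(11, 3): e=[0,36,36] → ·  [on edge]
    (1,2)@(3, 5): e=[84,-16,4] → ·
    (2,2)@(5, 5): e=[72,-12,12] → ·
    (3,2)@(7, 5): e=[60,-8,20] → ·
    (4,2)@(9, 5): e=[48,-4,28] → ·
    (5,2)@(11, 5): e=[36,0,36] → #  [on edge]
    (8,2)@(17, 5): e=[0,12,60] → ·  [on edge]
  covered (8 px):
    · # · · · · · · · · ·
    · # # # # · · · · · ·
    · · · · · # # # · · ·
    · · · · · · · · · · ·
    · · · · · · · · · · ·
    · · · · · · · · · · ·
    · · · · · · · · · · ·

Z-buffer (winner per pixel, '.' = empty):
  . 4 . . . . . . . . .
  . 4 4 4 4 . . . . 1 .
  . . . . 0 4 4 4 1 1 .
  . . . . 0 0 . 1 1 . .
  . . . . . 0 3 1 1 . .
  . 2 2 . . 1 1 3 . . .
  2 2 . . . . . . 3 . .

Answer: 4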